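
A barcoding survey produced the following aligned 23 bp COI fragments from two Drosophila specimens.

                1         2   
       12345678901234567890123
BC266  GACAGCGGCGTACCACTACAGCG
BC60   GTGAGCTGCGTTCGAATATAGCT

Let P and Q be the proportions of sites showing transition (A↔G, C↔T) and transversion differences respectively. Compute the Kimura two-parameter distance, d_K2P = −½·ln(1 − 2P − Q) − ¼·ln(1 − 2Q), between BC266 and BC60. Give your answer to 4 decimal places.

0.4828

Mismatches occur at site 2 (A/T, transversion), site 3 (C/G, transversion), site 7 (G/T, transversion), site 12 (A/T, transversion), site 14 (C/G, transversion), site 16 (C/A, transversion), site 19 (C/T, transition), site 23 (G/T, transversion).
Of the 8 differences, 1 transition and 7 transversions over 23 sites: P = 1/23 = 0.043478, Q = 7/23 = 0.304348.
d = −0.5·ln(0.608696) − 0.25·ln(0.391304) = −0.5·(-0.496436) − 0.25·(-0.938271) = 0.4828.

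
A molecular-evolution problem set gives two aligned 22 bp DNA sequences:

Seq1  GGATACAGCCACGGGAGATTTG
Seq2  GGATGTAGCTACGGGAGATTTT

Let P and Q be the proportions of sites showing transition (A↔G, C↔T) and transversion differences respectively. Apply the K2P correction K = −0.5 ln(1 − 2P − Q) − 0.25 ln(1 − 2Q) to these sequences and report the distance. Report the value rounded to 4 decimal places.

0.2153

Differing sites — 5:A/G (Ti); 6:C/T (Ti); 10:C/T (Ti); 22:G/T (Tv).
Of the 4 differences, 3 transitions and 1 transversion over 22 sites: P = 3/22 = 0.136364, Q = 1/22 = 0.045455.
d = −0.5·ln(0.681817) − 0.25·ln(0.909090) = −0.5·(-0.382994) − 0.25·(-0.095311) = 0.2153.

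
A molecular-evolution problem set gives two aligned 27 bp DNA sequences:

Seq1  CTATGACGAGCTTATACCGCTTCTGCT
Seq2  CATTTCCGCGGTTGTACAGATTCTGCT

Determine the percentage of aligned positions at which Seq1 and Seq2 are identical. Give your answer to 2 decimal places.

Differing sites — 2:T/A; 3:A/T; 5:G/T; 6:A/C; 9:A/C; 11:C/G; 14:A/G; 18:C/A; 20:C/A.
18 of the 27 sites match, so the percent identity is 18/27 × 100 = 66.67%.

66.67%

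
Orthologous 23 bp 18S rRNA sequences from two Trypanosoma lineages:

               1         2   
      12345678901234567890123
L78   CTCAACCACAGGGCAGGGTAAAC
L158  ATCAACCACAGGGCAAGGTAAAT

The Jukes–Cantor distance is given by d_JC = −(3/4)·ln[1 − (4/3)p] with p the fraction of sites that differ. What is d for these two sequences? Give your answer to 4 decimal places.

0.1433

The sequences differ at positions 1 (C/A), 16 (G/A), 23 (C/T).
p = 3/23 = 0.130435.
d = −0.75 · ln(1 − (4/3)·0.130435) = −0.75 · ln(0.826087) = −0.75 · (-0.191055) = 0.1433.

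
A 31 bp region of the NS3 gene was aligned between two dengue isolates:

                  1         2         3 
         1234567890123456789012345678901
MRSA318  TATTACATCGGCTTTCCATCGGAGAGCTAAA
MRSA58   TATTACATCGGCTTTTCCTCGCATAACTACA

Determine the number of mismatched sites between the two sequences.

6

Mismatches occur at site 16 (C↔T), site 18 (A↔C), site 22 (G↔C), site 24 (G↔T), site 26 (G↔A), site 30 (A↔C).
That gives 6 mismatches out of 31 aligned sites, so the Hamming distance is 6.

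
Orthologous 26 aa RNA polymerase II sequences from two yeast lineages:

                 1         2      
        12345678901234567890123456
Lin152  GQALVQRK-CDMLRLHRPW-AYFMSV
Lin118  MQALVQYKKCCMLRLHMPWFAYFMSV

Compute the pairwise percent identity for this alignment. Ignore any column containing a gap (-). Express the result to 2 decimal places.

83.33%

Excluding the 2 gap columns leaves 24 comparable sites.
The sequences differ at positions 1 (G/M), 7 (R/Y), 11 (D/C), 17 (R/M).
20 of the 24 comparable sites match, so the percent identity is 20/24 × 100 = 83.33%.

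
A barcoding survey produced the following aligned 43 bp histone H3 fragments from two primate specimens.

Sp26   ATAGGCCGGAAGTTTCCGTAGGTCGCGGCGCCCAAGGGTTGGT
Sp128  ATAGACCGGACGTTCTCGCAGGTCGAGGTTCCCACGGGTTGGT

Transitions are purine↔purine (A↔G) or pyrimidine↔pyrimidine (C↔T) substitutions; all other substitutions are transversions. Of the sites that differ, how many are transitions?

Mismatches occur at site 5 (G↔A, transition), site 11 (A↔C, transversion), site 15 (T↔C, transition), site 16 (C↔T, transition), site 19 (T↔C, transition), site 26 (C↔A, transversion), site 29 (C↔T, transition), site 30 (G↔T, transversion), site 35 (A↔C, transversion).
Of the 9 differences, 5 transitions and 4 transversions, so the answer is 5.

5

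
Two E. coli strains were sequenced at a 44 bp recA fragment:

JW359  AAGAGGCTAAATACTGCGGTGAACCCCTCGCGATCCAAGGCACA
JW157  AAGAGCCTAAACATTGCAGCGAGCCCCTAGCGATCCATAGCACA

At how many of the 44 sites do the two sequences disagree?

Differing sites — 6:G/C; 12:T/C; 14:C/T; 18:G/A; 20:T/C; 23:A/G; 29:C/A; 38:A/T; 39:G/A.
That gives 9 mismatches out of 44 aligned sites, so the Hamming distance is 9.

9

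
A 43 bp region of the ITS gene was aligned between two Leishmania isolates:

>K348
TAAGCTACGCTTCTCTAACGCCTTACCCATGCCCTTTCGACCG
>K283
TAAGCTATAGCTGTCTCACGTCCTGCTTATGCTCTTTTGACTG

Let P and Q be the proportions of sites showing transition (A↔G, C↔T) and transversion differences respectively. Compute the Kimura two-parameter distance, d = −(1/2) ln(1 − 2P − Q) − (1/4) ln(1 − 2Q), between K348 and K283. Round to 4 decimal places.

The sequences differ at positions 8 (C/T, transition), 9 (G/A, transition), 10 (C/G, transversion), 11 (T/C, transition), 13 (C/G, transversion), 17 (A/C, transversion), 21 (C/T, transition), 23 (T/C, transition), 25 (A/G, transition), 27 (C/T, transition), 28 (C/T, transition), 33 (C/T, transition), 38 (C/T, transition), 42 (C/T, transition).
Of the 14 differences, 11 transitions and 3 transversions over 43 sites: P = 11/43 = 0.255814, Q = 3/43 = 0.069767.
d = −0.5·ln(0.418605) − 0.25·ln(0.860466) = −0.5·(-0.870828) − 0.25·(-0.150281) = 0.4730.

0.4730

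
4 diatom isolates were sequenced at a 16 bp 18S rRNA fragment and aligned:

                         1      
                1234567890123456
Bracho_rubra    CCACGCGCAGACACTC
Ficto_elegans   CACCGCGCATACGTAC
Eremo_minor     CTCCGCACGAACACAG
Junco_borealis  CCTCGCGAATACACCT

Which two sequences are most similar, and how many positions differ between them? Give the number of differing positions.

5

Pairwise Hamming distances:
  Bracho_rubra vs Ficto_elegans: 6
  Bracho_rubra vs Eremo_minor: 7
  Bracho_rubra vs Junco_borealis: 5
  Ficto_elegans vs Eremo_minor: 7
  Ficto_elegans vs Junco_borealis: 7
  Eremo_minor vs Junco_borealis: 8
The smallest is 5, between Bracho_rubra and Junco_borealis.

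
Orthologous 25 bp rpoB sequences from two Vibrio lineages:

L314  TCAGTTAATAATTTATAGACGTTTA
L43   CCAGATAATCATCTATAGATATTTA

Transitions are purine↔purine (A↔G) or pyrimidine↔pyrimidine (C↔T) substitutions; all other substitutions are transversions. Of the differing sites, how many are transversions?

2

Mismatches occur at site 1 (T↔C, transition), site 5 (T↔A, transversion), site 10 (A↔C, transversion), site 13 (T↔C, transition), site 20 (C↔T, transition), site 21 (G↔A, transition).
Of the 6 differences, 4 transitions and 2 transversions, so the answer is 2.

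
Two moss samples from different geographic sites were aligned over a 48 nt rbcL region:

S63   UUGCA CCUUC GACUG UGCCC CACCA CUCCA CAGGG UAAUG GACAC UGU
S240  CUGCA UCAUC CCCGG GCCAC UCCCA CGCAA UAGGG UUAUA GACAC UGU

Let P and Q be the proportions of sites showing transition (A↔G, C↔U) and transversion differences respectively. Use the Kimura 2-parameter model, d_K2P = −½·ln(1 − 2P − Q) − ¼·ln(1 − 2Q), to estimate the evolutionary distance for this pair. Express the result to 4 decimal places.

0.4410

Differing sites — 1:U/C (Ti); 6:C/U (Ti); 8:U/A (Tv); 11:G/C (Tv); 12:A/C (Tv); 14:U/G (Tv); 16:U/G (Tv); 17:G/C (Tv); 19:C/A (Tv); 21:C/U (Ti); 22:A/C (Tv); 27:U/G (Tv); 29:C/A (Tv); 31:C/U (Ti); 37:A/U (Tv); 40:G/A (Ti).
Of the 16 differences, 5 transitions and 11 transversions over 48 sites: P = 5/48 = 0.104167, Q = 11/48 = 0.229167.
d = −0.5·ln(0.562499) − 0.25·ln(0.541666) = −0.5·(-0.575366) − 0.25·(-0.613106) = 0.4410.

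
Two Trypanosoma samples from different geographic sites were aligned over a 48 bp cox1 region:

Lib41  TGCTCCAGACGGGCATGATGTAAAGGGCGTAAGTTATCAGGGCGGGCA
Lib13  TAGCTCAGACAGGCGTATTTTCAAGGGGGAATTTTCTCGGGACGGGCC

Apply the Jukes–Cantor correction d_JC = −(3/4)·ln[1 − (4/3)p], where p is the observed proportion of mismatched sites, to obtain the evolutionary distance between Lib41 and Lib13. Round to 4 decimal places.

The sequences differ at positions 2 (G/A), 3 (C/G), 4 (T/C), 5 (C/T), 11 (G/A), 15 (A/G), 17 (G/A), 18 (A/T), 20 (G/T), 22 (A/C), 28 (C/G), 30 (T/A), 32 (A/T), 33 (G/T), 36 (A/C), 39 (A/G), 42 (G/A), 48 (A/C).
p = 18/48 = 0.375000.
d = −0.75 · ln(1 − (4/3)·0.375000) = −0.75 · ln(0.500000) = −0.75 · (-0.693147) = 0.5199.

0.5199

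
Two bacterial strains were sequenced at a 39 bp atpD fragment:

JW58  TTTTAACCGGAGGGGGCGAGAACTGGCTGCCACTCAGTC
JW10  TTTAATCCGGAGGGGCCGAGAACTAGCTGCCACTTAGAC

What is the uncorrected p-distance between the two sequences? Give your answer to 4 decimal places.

Mismatches occur at site 4 (T↔A), site 6 (A↔T), site 16 (G↔C), site 25 (G↔A), site 35 (C↔T), site 38 (T↔A).
There are 6 differences over 39 sites, so p = 6/39 = 0.1538.

0.1538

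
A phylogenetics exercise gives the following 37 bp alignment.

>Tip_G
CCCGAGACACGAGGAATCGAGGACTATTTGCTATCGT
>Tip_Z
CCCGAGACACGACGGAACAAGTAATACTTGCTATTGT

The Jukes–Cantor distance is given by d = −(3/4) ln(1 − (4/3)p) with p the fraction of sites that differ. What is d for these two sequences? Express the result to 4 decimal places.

0.2551

Differing sites — 13:G/C; 15:A/G; 17:T/A; 19:G/A; 22:G/T; 24:C/A; 27:T/C; 35:C/T.
p = 8/37 = 0.216216.
d = −0.75 · ln(1 − (4/3)·0.216216) = −0.75 · ln(0.711712) = −0.75 · (-0.340082) = 0.2551.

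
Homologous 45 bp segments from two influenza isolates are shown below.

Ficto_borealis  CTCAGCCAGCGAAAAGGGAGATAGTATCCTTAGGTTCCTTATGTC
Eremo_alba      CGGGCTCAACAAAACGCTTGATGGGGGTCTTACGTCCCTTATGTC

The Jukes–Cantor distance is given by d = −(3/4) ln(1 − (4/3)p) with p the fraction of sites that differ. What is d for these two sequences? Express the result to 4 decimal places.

0.5716

Mismatches occur at site 2 (T↔G), site 3 (C↔G), site 4 (A↔G), site 5 (G↔C), site 6 (C↔T), site 9 (G↔A), site 11 (G↔A), site 15 (A↔C), site 17 (G↔C), site 18 (G↔T), site 19 (A↔T), site 23 (A↔G), site 25 (T↔G), site 26 (A↔G), site 27 (T↔G), site 28 (C↔T), site 33 (G↔C), site 36 (T↔C).
p = 18/45 = 0.400000.
d = −0.75 · ln(1 − (4/3)·0.400000) = −0.75 · ln(0.466667) = −0.75 · (-0.762139) = 0.5716.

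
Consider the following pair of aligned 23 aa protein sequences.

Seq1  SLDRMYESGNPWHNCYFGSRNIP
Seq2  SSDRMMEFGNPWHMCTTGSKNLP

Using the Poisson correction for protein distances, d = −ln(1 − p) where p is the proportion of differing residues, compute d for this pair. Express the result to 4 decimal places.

0.4274

Differing sites — 2:L/S; 6:Y/M; 8:S/F; 14:N/M; 16:Y/T; 17:F/T; 20:R/K; 22:I/L.
p = 8/23 = 0.347826.
d = −ln(1 − 0.347826) = −ln(0.652174) = 0.4274.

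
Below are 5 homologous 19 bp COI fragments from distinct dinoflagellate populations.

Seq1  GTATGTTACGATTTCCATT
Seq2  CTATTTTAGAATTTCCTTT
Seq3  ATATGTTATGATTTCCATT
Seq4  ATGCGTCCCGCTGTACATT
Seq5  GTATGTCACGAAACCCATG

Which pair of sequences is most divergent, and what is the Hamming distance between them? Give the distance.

Pairwise Hamming distances:
  Seq1 vs Seq2: 5
  Seq1 vs Seq3: 2
  Seq1 vs Seq4: 8
  Seq1 vs Seq5: 5
  Seq2 vs Seq3: 5
  Seq2 vs Seq4: 12
  Seq2 vs Seq5: 10
  Seq3 vs Seq4: 8
  Seq3 vs Seq5: 7
  Seq4 vs Seq5: 10
The largest is 12, between Seq2 and Seq4.

12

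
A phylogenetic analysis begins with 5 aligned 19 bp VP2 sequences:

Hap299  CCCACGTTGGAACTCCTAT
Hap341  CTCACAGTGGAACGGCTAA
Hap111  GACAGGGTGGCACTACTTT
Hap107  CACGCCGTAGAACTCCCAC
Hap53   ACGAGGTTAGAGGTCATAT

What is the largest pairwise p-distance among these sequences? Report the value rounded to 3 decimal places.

Pairwise Hamming distances:
  Hap299 vs Hap341: 6
  Hap299 vs Hap111: 7
  Hap299 vs Hap107: 7
  Hap299 vs Hap53: 7
  Hap341 vs Hap111: 9
  Hap341 vs Hap107: 8
  Hap341 vs Hap53: 13
  Hap111 vs Hap107: 10
  Hap111 vs Hap53: 11
  Hap107 vs Hap53: 12
The largest is 13 mismatches, between Hap341 and Hap53; p = 13/19 = 0.684.

0.684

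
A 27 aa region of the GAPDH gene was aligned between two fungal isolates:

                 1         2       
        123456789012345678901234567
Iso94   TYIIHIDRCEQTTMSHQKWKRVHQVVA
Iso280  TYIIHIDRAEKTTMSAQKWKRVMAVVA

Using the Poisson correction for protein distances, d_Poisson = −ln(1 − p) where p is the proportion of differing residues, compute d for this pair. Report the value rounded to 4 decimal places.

0.2048

The sequences differ at positions 9 (C/A), 11 (Q/K), 16 (H/A), 23 (H/M), 24 (Q/A).
p = 5/27 = 0.185185.
d = −ln(1 − 0.185185) = −ln(0.814815) = 0.2048.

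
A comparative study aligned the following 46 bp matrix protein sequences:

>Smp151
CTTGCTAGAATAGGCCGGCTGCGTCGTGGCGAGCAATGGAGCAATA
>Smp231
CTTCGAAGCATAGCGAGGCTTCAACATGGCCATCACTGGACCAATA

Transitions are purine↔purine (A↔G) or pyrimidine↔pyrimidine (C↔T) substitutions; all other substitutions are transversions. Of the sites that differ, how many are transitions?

Mismatches occur at site 4 (G→C, transversion), site 5 (C→G, transversion), site 6 (T→A, transversion), site 9 (A→C, transversion), site 14 (G→C, transversion), site 15 (C→G, transversion), site 16 (C→A, transversion), site 21 (G→T, transversion), site 23 (G→A, transition), site 24 (T→A, transversion), site 26 (G→A, transition), site 31 (G→C, transversion), site 33 (G→T, transversion), site 36 (A→C, transversion), site 41 (G→C, transversion).
Of the 15 differences, 2 transitions and 13 transversions, so the answer is 2.

2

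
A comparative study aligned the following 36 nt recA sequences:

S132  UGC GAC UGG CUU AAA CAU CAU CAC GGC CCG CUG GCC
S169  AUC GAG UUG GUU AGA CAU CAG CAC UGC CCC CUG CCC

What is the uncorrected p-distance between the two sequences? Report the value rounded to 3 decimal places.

Mismatches occur at site 1 (U↔A), site 2 (G↔U), site 6 (C↔G), site 8 (G↔U), site 10 (C↔G), site 14 (A↔G), site 21 (U↔G), site 25 (G↔U), site 30 (G↔C), site 34 (G↔C).
There are 10 differences over 36 sites, so p = 10/36 = 0.278.

0.278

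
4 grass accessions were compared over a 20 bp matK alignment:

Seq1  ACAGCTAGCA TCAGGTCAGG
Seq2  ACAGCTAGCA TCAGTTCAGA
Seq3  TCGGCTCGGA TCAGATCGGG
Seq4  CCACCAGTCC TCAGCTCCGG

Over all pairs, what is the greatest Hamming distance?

Pairwise Hamming distances:
  Seq1 vs Seq2: 2
  Seq1 vs Seq3: 6
  Seq1 vs Seq4: 8
  Seq2 vs Seq3: 7
  Seq2 vs Seq4: 9
  Seq3 vs Seq4: 10
The largest is 10, between Seq3 and Seq4.

10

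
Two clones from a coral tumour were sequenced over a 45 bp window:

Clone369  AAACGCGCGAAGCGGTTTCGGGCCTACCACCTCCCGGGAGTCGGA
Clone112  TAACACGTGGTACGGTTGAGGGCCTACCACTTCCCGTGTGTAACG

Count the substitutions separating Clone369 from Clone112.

Mismatches occur at site 1 (A↔T), site 5 (G↔A), site 8 (C↔T), site 10 (A↔G), site 11 (A↔T), site 12 (G↔A), site 18 (T↔G), site 19 (C↔A), site 31 (C↔T), site 37 (G↔T), site 39 (A↔T), site 42 (C↔A), site 43 (G↔A), site 44 (G↔C), site 45 (A↔G).
That gives 15 mismatches out of 45 aligned sites, so the Hamming distance is 15.

15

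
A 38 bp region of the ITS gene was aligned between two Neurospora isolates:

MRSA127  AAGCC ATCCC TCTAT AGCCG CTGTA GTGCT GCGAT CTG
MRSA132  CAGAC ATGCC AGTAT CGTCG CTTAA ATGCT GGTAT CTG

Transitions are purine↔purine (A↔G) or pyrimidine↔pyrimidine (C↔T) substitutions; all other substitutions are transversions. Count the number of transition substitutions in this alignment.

2

Differing sites — 1:A/C (Tv); 4:C/A (Tv); 8:C/G (Tv); 11:T/A (Tv); 12:C/G (Tv); 16:A/C (Tv); 18:C/T (Ti); 23:G/T (Tv); 24:T/A (Tv); 26:G/A (Ti); 32:C/G (Tv); 33:G/T (Tv).
Of the 12 differences, 2 transitions and 10 transversions, so the answer is 2.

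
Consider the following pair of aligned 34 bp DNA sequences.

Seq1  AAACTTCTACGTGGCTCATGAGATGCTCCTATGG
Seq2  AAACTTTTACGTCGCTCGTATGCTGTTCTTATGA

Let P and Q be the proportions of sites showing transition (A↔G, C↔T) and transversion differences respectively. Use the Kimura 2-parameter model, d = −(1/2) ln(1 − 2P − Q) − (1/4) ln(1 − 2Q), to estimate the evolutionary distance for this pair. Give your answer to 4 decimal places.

The sequences differ at positions 7 (C/T, transition), 13 (G/C, transversion), 18 (A/G, transition), 20 (G/A, transition), 21 (A/T, transversion), 23 (A/C, transversion), 26 (C/T, transition), 29 (C/T, transition), 34 (G/A, transition).
Of the 9 differences, 6 transitions and 3 transversions over 34 sites: P = 6/34 = 0.176471, Q = 3/34 = 0.088235.
d = −0.5·ln(0.558823) − 0.25·ln(0.823530) = −0.5·(-0.581922) − 0.25·(-0.194155) = 0.3395.

0.3395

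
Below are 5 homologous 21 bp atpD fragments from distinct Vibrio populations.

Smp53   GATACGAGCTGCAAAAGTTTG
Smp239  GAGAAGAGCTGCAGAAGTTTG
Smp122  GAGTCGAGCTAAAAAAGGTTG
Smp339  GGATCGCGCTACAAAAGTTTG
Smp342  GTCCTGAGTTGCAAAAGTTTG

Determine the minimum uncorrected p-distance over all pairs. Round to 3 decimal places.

0.143

Pairwise Hamming distances:
  Smp53 vs Smp239: 3
  Smp53 vs Smp122: 5
  Smp53 vs Smp339: 5
  Smp53 vs Smp342: 5
  Smp239 vs Smp122: 6
  Smp239 vs Smp339: 7
  Smp239 vs Smp342: 6
  Smp122 vs Smp339: 5
  Smp122 vs Smp342: 8
  Smp339 vs Smp342: 7
The smallest is 3 mismatches, between Smp53 and Smp239; p = 3/21 = 0.143.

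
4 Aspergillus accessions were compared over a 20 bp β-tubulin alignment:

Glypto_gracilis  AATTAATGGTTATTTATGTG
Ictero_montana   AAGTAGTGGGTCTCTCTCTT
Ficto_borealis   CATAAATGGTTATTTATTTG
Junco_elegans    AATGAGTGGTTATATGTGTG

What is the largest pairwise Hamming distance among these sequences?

10

Pairwise Hamming distances:
  Glypto_gracilis vs Ictero_montana: 8
  Glypto_gracilis vs Ficto_borealis: 3
  Glypto_gracilis vs Junco_elegans: 4
  Ictero_montana vs Ficto_borealis: 10
  Ictero_montana vs Junco_elegans: 8
  Ficto_borealis vs Junco_elegans: 6
The largest is 10, between Ictero_montana and Ficto_borealis.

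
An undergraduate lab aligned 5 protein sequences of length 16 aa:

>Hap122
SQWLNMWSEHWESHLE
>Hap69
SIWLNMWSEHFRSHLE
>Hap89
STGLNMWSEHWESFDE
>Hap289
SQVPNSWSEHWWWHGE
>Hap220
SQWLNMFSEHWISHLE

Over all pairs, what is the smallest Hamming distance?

2

Pairwise Hamming distances:
  Hap122 vs Hap69: 3
  Hap122 vs Hap89: 4
  Hap122 vs Hap289: 6
  Hap122 vs Hap220: 2
  Hap69 vs Hap89: 6
  Hap69 vs Hap289: 8
  Hap69 vs Hap220: 4
  Hap89 vs Hap289: 8
  Hap89 vs Hap220: 6
  Hap289 vs Hap220: 7
The smallest is 2, between Hap122 and Hap220.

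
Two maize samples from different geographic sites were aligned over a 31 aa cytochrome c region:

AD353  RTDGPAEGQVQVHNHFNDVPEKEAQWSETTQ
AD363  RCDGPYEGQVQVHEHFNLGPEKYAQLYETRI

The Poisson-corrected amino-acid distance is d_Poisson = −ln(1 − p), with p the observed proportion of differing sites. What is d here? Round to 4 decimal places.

0.3895

Differing sites — 2:T/C; 6:A/Y; 14:N/E; 18:D/L; 19:V/G; 23:E/Y; 26:W/L; 27:S/Y; 30:T/R; 31:Q/I.
p = 10/31 = 0.322581.
d = −ln(1 − 0.322581) = −ln(0.677419) = 0.3895.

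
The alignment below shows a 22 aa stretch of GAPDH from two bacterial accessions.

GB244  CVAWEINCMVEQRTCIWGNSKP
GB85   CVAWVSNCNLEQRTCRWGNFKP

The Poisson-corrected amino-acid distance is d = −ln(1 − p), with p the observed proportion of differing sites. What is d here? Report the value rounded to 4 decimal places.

Differing sites — 5:E/V; 6:I/S; 9:M/N; 10:V/L; 16:I/R; 20:S/F.
p = 6/22 = 0.272727.
d = −ln(1 − 0.272727) = −ln(0.727273) = 0.3185.

0.3185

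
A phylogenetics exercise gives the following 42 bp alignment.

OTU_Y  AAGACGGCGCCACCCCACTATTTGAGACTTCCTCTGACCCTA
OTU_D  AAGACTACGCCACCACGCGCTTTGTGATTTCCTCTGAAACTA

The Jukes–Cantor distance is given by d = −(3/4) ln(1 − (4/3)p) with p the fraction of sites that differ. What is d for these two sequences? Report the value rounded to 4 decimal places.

0.2865

The sequences differ at positions 6 (G/T), 7 (G/A), 15 (C/A), 17 (A/G), 19 (T/G), 20 (A/C), 25 (A/T), 28 (C/T), 38 (C/A), 39 (C/A).
p = 10/42 = 0.238095.
d = −0.75 · ln(1 − (4/3)·0.238095) = −0.75 · ln(0.682540) = −0.75 · (-0.381934) = 0.2865.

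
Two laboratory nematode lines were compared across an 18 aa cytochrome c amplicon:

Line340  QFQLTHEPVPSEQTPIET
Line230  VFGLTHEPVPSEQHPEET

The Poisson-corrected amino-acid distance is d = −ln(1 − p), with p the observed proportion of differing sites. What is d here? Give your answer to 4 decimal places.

Differing sites — 1:Q/V; 3:Q/G; 14:T/H; 16:I/E.
p = 4/18 = 0.222222.
d = −ln(1 − 0.222222) = −ln(0.777778) = 0.2513.

0.2513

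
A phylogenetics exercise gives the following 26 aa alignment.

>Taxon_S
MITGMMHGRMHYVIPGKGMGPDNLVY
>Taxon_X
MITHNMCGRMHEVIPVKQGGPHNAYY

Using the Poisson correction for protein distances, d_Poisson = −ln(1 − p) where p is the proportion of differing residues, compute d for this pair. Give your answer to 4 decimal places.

Mismatches occur at site 4 (G↔H), site 5 (M↔N), site 7 (H↔C), site 12 (Y↔E), site 16 (G↔V), site 18 (G↔Q), site 19 (M↔G), site 22 (D↔H), site 24 (L↔A), site 25 (V↔Y).
p = 10/26 = 0.384615.
d = −ln(1 − 0.384615) = −ln(0.615385) = 0.4855.

0.4855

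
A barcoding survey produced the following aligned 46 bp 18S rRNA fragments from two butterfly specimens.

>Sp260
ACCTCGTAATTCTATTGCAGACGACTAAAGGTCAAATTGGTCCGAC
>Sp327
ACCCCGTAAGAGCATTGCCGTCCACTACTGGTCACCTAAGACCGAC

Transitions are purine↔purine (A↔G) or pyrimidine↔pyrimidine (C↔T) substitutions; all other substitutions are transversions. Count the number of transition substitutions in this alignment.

Mismatches occur at site 4 (T↔C, transition), site 10 (T↔G, transversion), site 11 (T↔A, transversion), site 12 (C↔G, transversion), site 13 (T↔C, transition), site 19 (A↔C, transversion), site 21 (A↔T, transversion), site 23 (G↔C, transversion), site 28 (A↔C, transversion), site 29 (A↔T, transversion), site 35 (A↔C, transversion), site 36 (A↔C, transversion), site 38 (T↔A, transversion), site 39 (G↔A, transition), site 41 (T↔A, transversion).
Of the 15 differences, 3 transitions and 12 transversions, so the answer is 3.

3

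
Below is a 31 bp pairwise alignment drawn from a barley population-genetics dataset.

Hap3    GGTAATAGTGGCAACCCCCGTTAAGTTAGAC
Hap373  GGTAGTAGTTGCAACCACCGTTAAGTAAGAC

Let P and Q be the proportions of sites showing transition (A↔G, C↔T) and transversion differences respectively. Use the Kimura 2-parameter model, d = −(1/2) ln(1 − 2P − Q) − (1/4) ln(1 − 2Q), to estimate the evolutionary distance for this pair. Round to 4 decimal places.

0.1417

Differing sites — 5:A/G (Ti); 10:G/T (Tv); 17:C/A (Tv); 27:T/A (Tv).
Of the 4 differences, 1 transition and 3 transversions over 31 sites: P = 1/31 = 0.032258, Q = 3/31 = 0.096774.
d = −0.5·ln(0.838710) − 0.25·ln(0.806452) = −0.5·(-0.175890) − 0.25·(-0.215111) = 0.1417.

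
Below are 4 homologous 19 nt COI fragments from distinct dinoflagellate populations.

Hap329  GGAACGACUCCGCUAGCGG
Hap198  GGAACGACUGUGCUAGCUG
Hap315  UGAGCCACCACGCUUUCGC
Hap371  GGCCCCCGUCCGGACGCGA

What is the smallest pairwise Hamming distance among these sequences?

Pairwise Hamming distances:
  Hap329 vs Hap198: 3
  Hap329 vs Hap315: 8
  Hap329 vs Hap371: 9
  Hap198 vs Hap315: 10
  Hap198 vs Hap371: 12
  Hap315 vs Hap371: 12
The smallest is 3, between Hap329 and Hap198.

3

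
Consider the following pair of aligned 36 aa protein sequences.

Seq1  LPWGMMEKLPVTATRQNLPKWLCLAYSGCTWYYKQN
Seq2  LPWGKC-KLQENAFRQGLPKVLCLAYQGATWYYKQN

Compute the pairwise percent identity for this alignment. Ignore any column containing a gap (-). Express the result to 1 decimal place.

Excluding the 1 gap column leaves 35 comparable sites.
Mismatches occur at site 5 (M↔K), site 6 (M↔C), site 10 (P↔Q), site 11 (V↔E), site 12 (T↔N), site 14 (T↔F), site 17 (N↔G), site 21 (W↔V), site 27 (S↔Q), site 29 (C↔A).
25 of the 35 comparable sites match, so the percent identity is 25/35 × 100 = 71.4%.

71.4%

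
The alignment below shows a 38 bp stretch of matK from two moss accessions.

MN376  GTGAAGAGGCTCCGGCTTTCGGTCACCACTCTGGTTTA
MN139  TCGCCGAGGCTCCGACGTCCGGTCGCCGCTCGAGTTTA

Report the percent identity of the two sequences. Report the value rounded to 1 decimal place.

Differing sites — 1:G/T; 2:T/C; 4:A/C; 5:A/C; 15:G/A; 17:T/G; 19:T/C; 25:A/G; 28:A/G; 32:T/G; 33:G/A.
27 of the 38 sites match, so the percent identity is 27/38 × 100 = 71.1%.

71.1%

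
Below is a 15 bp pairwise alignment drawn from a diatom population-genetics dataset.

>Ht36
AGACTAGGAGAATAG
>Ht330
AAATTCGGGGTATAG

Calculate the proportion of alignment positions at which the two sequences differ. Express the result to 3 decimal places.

0.333

The sequences differ at positions 2 (G/A), 4 (C/T), 6 (A/C), 9 (A/G), 11 (A/T).
There are 5 differences over 15 sites, so p = 5/15 = 0.333.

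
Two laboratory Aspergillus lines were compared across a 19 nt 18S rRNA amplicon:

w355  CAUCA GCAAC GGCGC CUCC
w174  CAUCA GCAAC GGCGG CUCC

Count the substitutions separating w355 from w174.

1

A single mismatch occurs at site 15 (C→G).
That gives 1 mismatch out of 19 aligned sites, so the Hamming distance is 1.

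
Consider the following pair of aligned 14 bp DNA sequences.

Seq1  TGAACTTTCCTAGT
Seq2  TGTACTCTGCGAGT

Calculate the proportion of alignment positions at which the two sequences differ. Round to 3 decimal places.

Mismatches occur at site 3 (A↔T), site 7 (T↔C), site 9 (C↔G), site 11 (T↔G).
There are 4 differences over 14 sites, so p = 4/14 = 0.286.

0.286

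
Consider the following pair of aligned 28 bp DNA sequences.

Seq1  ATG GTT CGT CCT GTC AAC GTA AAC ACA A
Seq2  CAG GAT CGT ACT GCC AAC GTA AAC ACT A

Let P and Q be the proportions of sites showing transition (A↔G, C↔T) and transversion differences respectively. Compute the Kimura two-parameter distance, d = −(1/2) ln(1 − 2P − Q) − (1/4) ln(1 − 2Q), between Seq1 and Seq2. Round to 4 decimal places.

Mismatches occur at site 1 (A→C, transversion), site 2 (T→A, transversion), site 5 (T→A, transversion), site 10 (C→A, transversion), site 14 (T→C, transition), site 27 (A→T, transversion).
Of the 6 differences, 1 transition and 5 transversions over 28 sites: P = 1/28 = 0.035714, Q = 5/28 = 0.178571.
d = −0.5·ln(0.750001) − 0.25·ln(0.642858) = −0.5·(-0.287681) − 0.25·(-0.441831) = 0.2543.

0.2543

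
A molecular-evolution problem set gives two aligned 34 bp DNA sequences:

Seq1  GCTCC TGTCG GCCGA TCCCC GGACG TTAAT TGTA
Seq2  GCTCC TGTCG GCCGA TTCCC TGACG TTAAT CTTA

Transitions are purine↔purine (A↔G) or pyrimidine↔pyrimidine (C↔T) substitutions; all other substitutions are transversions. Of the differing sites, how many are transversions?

The sequences differ at positions 17 (C/T, transition), 21 (G/T, transversion), 31 (T/C, transition), 32 (G/T, transversion).
Of the 4 differences, 2 transitions and 2 transversions, so the answer is 2.

2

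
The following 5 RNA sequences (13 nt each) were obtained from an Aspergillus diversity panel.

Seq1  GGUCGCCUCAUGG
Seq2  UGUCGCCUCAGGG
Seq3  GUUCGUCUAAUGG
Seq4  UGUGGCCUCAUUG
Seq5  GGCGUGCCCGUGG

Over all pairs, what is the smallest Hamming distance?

Pairwise Hamming distances:
  Seq1 vs Seq2: 2
  Seq1 vs Seq3: 3
  Seq1 vs Seq4: 3
  Seq1 vs Seq5: 6
  Seq2 vs Seq3: 5
  Seq2 vs Seq4: 3
  Seq2 vs Seq5: 8
  Seq3 vs Seq4: 6
  Seq3 vs Seq5: 8
  Seq4 vs Seq5: 7
The smallest is 2, between Seq1 and Seq2.

2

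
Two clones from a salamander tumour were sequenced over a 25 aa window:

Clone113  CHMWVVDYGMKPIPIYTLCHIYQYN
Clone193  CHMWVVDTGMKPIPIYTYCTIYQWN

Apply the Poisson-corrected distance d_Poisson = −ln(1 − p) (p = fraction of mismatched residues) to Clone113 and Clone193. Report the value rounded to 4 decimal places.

0.1744

Differing sites — 8:Y/T; 18:L/Y; 20:H/T; 24:Y/W.
p = 4/25 = 0.160000.
d = −ln(1 − 0.160000) = −ln(0.840000) = 0.1744.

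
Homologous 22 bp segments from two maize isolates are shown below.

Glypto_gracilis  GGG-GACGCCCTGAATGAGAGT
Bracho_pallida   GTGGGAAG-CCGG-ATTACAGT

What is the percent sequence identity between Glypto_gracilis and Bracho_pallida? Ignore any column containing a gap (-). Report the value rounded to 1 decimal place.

73.7%

Excluding the 3 gap columns leaves 19 comparable sites.
The sequences differ at positions 2 (G/T), 7 (C/A), 12 (T/G), 17 (G/T), 19 (G/C).
14 of the 19 comparable sites match, so the percent identity is 14/19 × 100 = 73.7%.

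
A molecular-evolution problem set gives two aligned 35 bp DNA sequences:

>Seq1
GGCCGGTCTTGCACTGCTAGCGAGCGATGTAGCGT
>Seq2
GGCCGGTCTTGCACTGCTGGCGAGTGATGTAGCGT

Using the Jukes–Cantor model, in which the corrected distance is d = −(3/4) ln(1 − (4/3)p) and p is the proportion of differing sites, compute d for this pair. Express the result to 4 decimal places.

Differing sites — 19:A/G; 25:C/T.
p = 2/35 = 0.057143.
d = −0.75 · ln(1 − (4/3)·0.057143) = −0.75 · ln(0.923809) = −0.75 · (-0.079250) = 0.0594.

0.0594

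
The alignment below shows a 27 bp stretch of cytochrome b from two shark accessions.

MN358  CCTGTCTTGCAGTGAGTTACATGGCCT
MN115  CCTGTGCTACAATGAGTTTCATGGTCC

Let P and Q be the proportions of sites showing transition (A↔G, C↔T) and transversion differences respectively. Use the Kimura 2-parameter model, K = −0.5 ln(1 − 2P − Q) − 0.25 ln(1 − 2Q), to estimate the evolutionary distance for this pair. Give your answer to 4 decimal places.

Mismatches occur at site 6 (C→G, transversion), site 7 (T→C, transition), site 9 (G→A, transition), site 12 (G→A, transition), site 19 (A→T, transversion), site 25 (C→T, transition), site 27 (T→C, transition).
Of the 7 differences, 5 transitions and 2 transversions over 27 sites: P = 5/27 = 0.185185, Q = 2/27 = 0.074074.
d = −0.5·ln(0.555556) − 0.25·ln(0.851852) = −0.5·(-0.587786) − 0.25·(-0.160342) = 0.3340.

0.3340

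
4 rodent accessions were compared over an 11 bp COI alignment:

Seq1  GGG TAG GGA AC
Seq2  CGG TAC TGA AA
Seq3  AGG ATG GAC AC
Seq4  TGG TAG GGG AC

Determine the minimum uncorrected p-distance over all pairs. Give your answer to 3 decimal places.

Pairwise Hamming distances:
  Seq1 vs Seq2: 4
  Seq1 vs Seq3: 5
  Seq1 vs Seq4: 2
  Seq2 vs Seq3: 8
  Seq2 vs Seq4: 5
  Seq3 vs Seq4: 5
The smallest is 2 mismatches, between Seq1 and Seq4; p = 2/11 = 0.182.

0.182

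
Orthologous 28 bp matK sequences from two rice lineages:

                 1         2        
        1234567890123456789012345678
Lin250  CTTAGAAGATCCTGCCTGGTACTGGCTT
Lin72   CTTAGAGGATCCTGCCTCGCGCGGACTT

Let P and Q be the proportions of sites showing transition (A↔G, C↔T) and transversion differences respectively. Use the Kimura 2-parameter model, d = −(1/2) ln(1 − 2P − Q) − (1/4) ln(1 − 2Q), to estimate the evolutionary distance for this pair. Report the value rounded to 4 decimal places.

The sequences differ at positions 7 (A/G, transition), 18 (G/C, transversion), 20 (T/C, transition), 21 (A/G, transition), 23 (T/G, transversion), 25 (G/A, transition).
Of the 6 differences, 4 transitions and 2 transversions over 28 sites: P = 4/28 = 0.142857, Q = 2/28 = 0.071429.
d = −0.5·ln(0.642857) − 0.25·ln(0.857142) = −0.5·(-0.441833) − 0.25·(-0.154152) = 0.2595.

0.2595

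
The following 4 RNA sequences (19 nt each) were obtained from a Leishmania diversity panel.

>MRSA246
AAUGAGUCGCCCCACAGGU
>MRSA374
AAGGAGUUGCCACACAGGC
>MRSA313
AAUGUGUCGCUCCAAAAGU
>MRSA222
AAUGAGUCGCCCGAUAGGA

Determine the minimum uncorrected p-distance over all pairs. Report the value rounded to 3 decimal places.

0.158

Pairwise Hamming distances:
  MRSA246 vs MRSA374: 4
  MRSA246 vs MRSA313: 4
  MRSA246 vs MRSA222: 3
  MRSA374 vs MRSA313: 8
  MRSA374 vs MRSA222: 6
  MRSA313 vs MRSA222: 6
The smallest is 3 mismatches, between MRSA246 and MRSA222; p = 3/19 = 0.158.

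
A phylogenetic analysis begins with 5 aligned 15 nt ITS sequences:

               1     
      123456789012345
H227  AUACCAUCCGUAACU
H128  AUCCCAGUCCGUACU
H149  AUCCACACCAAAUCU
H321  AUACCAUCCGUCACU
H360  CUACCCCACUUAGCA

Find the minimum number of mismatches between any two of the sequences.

Pairwise Hamming distances:
  H227 vs H128: 6
  H227 vs H149: 7
  H227 vs H321: 1
  H227 vs H360: 7
  H128 vs H149: 8
  H128 vs H321: 6
  H128 vs H360: 10
  H149 vs H321: 8
  H149 vs H360: 9
  H321 vs H360: 8
The smallest is 1, between H227 and H321.

1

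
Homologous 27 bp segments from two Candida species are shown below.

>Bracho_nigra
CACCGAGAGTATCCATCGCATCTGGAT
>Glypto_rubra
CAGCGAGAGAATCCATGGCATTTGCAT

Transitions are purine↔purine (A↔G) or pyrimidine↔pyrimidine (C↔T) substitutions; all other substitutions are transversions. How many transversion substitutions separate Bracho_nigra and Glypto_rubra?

The sequences differ at positions 3 (C/G, transversion), 10 (T/A, transversion), 17 (C/G, transversion), 22 (C/T, transition), 25 (G/C, transversion).
Of the 5 differences, 1 transition and 4 transversions, so the answer is 4.

4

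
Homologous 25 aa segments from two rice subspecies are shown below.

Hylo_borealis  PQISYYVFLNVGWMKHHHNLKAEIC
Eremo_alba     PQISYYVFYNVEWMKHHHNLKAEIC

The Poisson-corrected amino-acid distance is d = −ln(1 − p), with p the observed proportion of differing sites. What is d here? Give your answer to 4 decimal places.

0.0834

Mismatches occur at site 9 (L↔Y), site 12 (G↔E).
p = 2/25 = 0.080000.
d = −ln(1 − 0.080000) = −ln(0.920000) = 0.0834.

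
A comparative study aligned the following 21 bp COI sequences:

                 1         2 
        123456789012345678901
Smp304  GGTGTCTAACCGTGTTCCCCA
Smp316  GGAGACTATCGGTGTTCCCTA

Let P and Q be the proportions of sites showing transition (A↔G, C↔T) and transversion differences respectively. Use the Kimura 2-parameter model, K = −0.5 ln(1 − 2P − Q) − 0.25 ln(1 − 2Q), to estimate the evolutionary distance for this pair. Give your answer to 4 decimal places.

0.2881

The sequences differ at positions 3 (T/A, transversion), 5 (T/A, transversion), 9 (A/T, transversion), 11 (C/G, transversion), 20 (C/T, transition).
Of the 5 differences, 1 transition and 4 transversions over 21 sites: P = 1/21 = 0.047619, Q = 4/21 = 0.190476.
d = −0.5·ln(0.714286) − 0.25·ln(0.619048) = −0.5·(-0.336472) − 0.25·(-0.479572) = 0.2881.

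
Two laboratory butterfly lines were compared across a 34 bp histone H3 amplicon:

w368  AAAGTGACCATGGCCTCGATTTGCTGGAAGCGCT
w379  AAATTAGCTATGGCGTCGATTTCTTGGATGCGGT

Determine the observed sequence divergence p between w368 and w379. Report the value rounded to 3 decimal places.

Differing sites — 4:G/T; 6:G/A; 7:A/G; 9:C/T; 15:C/G; 23:G/C; 24:C/T; 29:A/T; 33:C/G.
There are 9 differences over 34 sites, so p = 9/34 = 0.265.

0.265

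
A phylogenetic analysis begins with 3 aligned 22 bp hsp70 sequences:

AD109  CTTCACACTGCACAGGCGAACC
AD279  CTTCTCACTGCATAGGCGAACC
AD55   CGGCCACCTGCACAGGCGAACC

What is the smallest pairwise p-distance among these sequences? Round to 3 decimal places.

0.091

Pairwise Hamming distances:
  AD109 vs AD279: 2
  AD109 vs AD55: 5
  AD279 vs AD55: 6
The smallest is 2 mismatches, between AD109 and AD279; p = 2/22 = 0.091.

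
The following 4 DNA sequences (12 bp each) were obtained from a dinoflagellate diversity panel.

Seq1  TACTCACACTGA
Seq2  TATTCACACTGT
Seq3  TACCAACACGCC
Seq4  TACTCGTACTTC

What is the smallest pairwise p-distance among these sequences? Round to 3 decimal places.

Pairwise Hamming distances:
  Seq1 vs Seq2: 2
  Seq1 vs Seq3: 5
  Seq1 vs Seq4: 4
  Seq2 vs Seq3: 6
  Seq2 vs Seq4: 5
  Seq3 vs Seq4: 6
The smallest is 2 mismatches, between Seq1 and Seq2; p = 2/12 = 0.167.

0.167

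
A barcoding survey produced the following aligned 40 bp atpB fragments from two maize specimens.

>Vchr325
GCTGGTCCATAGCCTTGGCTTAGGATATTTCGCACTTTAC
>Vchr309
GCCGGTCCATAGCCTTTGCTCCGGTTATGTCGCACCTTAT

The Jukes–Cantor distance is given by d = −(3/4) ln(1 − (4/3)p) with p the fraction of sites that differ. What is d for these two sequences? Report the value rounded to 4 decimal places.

The sequences differ at positions 3 (T/C), 17 (G/T), 21 (T/C), 22 (A/C), 25 (A/T), 29 (T/G), 36 (T/C), 40 (C/T).
p = 8/40 = 0.200000.
d = −0.75 · ln(1 − (4/3)·0.200000) = −0.75 · ln(0.733333) = −0.75 · (-0.310155) = 0.2326.

0.2326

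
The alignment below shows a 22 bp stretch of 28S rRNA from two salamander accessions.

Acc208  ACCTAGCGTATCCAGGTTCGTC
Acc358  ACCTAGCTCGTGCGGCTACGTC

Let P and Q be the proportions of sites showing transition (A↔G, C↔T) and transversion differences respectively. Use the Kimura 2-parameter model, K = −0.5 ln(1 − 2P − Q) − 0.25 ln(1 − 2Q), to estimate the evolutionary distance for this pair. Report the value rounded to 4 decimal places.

Mismatches occur at site 8 (G→T, transversion), site 9 (T→C, transition), site 10 (A→G, transition), site 12 (C→G, transversion), site 14 (A→G, transition), site 16 (G→C, transversion), site 18 (T→A, transversion).
Of the 7 differences, 3 transitions and 4 transversions over 22 sites: P = 3/22 = 0.136364, Q = 4/22 = 0.181818.
d = −0.5·ln(0.545454) − 0.25·ln(0.636364) = −0.5·(-0.606137) − 0.25·(-0.451985) = 0.4161.

0.4161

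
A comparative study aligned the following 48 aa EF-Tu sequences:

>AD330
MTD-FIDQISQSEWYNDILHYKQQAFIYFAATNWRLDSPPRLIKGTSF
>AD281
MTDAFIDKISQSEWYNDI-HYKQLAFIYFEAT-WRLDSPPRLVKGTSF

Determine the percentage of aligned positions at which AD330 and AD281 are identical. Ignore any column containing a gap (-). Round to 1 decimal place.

91.1%

Excluding the 3 gap columns leaves 45 comparable sites.
The sequences differ at positions 8 (Q/K), 24 (Q/L), 30 (A/E), 43 (I/V).
41 of the 45 comparable sites match, so the percent identity is 41/45 × 100 = 91.1%.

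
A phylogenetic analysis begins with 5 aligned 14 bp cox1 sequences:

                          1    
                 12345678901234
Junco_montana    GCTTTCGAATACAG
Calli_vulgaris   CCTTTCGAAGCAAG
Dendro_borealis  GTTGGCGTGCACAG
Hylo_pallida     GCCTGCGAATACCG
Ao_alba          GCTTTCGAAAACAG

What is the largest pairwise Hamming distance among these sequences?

Pairwise Hamming distances:
  Junco_montana vs Calli_vulgaris: 4
  Junco_montana vs Dendro_borealis: 6
  Junco_montana vs Hylo_pallida: 3
  Junco_montana vs Ao_alba: 1
  Calli_vulgaris vs Dendro_borealis: 9
  Calli_vulgaris vs Hylo_pallida: 7
  Calli_vulgaris vs Ao_alba: 4
  Dendro_borealis vs Hylo_pallida: 7
  Dendro_borealis vs Ao_alba: 6
  Hylo_pallida vs Ao_alba: 4
The largest is 9, between Calli_vulgaris and Dendro_borealis.

9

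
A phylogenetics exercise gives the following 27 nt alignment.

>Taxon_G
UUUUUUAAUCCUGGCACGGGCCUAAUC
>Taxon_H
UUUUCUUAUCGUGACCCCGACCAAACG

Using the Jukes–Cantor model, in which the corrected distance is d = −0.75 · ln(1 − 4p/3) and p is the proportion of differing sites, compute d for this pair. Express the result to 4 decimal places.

0.5107

The sequences differ at positions 5 (U/C), 7 (A/U), 11 (C/G), 14 (G/A), 16 (A/C), 18 (G/C), 20 (G/A), 23 (U/A), 26 (U/C), 27 (C/G).
p = 10/27 = 0.370370.
d = −0.75 · ln(1 − (4/3)·0.370370) = −0.75 · ln(0.506173) = −0.75 · (-0.680877) = 0.5107.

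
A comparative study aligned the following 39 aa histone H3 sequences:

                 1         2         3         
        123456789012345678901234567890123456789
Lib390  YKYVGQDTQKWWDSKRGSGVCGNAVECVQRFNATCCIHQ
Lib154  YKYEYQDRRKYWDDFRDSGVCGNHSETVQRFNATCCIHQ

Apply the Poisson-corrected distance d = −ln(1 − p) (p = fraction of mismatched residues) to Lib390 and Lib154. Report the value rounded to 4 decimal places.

The sequences differ at positions 4 (V/E), 5 (G/Y), 8 (T/R), 9 (Q/R), 11 (W/Y), 14 (S/D), 15 (K/F), 17 (G/D), 24 (A/H), 25 (V/S), 27 (C/T).
p = 11/39 = 0.282051.
d = −ln(1 − 0.282051) = −ln(0.717949) = 0.3314.

0.3314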